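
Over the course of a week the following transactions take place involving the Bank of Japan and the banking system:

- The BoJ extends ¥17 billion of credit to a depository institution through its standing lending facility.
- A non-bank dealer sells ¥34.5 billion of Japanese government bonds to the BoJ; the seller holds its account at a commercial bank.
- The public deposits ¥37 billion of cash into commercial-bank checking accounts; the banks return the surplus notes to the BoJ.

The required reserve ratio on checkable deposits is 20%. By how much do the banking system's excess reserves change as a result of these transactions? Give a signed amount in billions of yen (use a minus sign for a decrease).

+¥74.2 billion

Discount-window loan ¥17 billion: reserves +¥17B, deposits 0.
Asset purchase (from non-banks) ¥34.5 billion: reserves +¥34.5B, deposits +¥34.5B.
Currency deposit ¥37 billion: reserves +¥37B, deposits +¥37B.
Totals: Δreserves = +¥88.5B, Δdeposits = +¥71.5B.
Δrequired reserves = 20% × +¥71.5B = +¥14.3B.
Δexcess reserves = Δreserves − Δrequired = +¥88.5B − (+¥14.3B) = +¥74.2 billion.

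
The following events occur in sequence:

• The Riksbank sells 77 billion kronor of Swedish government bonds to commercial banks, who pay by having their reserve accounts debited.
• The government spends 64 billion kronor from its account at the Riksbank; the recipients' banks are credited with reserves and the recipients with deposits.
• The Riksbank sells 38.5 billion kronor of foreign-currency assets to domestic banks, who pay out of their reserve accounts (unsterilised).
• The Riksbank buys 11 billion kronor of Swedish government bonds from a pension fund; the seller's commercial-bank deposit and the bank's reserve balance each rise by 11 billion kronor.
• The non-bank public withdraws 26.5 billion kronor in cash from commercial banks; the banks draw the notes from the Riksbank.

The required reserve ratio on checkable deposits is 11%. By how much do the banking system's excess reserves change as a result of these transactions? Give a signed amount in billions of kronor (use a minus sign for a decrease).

OMO sale (to banks) 77 billion kronor: reserves −77B, deposits 0.
Government spending 64 billion kronor: reserves +64B, deposits +64B.
FX sale 38.5 billion kronor: reserves −38.5B, deposits 0.
Asset purchase (from non-banks) 11 billion kronor: reserves +11B, deposits +11B.
Currency withdrawal 26.5 billion kronor: reserves −26.5B, deposits −26.5B.
Totals: Δreserves = −67B, Δdeposits = +48.5B.
Δrequired reserves = 11% × +48.5B = +5.335B.
Δexcess reserves = Δreserves − Δrequired = −67B − (+5.335B) = -72.335 billion.

-72.335 billion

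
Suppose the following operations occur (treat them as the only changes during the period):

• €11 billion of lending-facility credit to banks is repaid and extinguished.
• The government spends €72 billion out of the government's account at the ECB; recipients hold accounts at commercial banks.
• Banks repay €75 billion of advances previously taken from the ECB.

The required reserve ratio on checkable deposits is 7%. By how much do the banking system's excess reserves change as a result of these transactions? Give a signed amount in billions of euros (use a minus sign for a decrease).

-€19.04 billion

Discount-window repayment €11 billion: reserves −€11B, deposits 0.
Government spending €72 billion: reserves +€72B, deposits +€72B.
Discount-window repayment €75 billion: reserves −€75B, deposits 0.
Totals: Δreserves = −€14B, Δdeposits = +€72B.
Δrequired reserves = 7% × +€72B = +€5.04B.
Δexcess reserves = Δreserves − Δrequired = −€14B − (+€5.04B) = -€19.04 billion.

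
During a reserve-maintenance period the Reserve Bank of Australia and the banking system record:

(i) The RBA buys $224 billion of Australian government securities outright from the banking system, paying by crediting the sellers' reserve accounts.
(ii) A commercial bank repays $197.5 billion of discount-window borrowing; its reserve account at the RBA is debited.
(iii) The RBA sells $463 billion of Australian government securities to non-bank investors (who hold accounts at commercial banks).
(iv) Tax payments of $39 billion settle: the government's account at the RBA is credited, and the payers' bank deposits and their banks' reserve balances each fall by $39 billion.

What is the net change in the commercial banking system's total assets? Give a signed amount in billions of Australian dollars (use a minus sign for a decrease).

-$699.5 billion

OMO purchase (from banks) $224 billion: just an asset swap on bank balance sheets → 0.
Discount-window repayment $197.5 billion: bank balance sheets shrink → −$197.5B.
Asset sale (to non-banks) $463 billion: bank balance sheets shrink → −$463B.
Government account inflow $39 billion: bank balance sheets shrink → −$39B.
Net: 0 − 197.5 − 463 − 39 = -$699.5 billion.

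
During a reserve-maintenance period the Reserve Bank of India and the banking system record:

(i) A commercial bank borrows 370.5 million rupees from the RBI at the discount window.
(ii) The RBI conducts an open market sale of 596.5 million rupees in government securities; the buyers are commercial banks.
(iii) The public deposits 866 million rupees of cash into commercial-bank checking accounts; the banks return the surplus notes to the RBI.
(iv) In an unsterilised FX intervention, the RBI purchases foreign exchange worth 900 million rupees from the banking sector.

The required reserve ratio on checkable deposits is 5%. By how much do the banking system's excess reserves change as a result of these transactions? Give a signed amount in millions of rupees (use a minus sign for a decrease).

+1496.7 million

Discount-window loan 370.5 million rupees: reserves +370.5M, deposits 0.
OMO sale (to banks) 596.5 million rupees: reserves −596.5M, deposits 0.
Currency deposit 866 million rupees: reserves +866M, deposits +866M.
FX purchase 900 million rupees: reserves +900M, deposits 0.
Totals: Δreserves = +1540M, Δdeposits = +866M.
Δrequired reserves = 5% × +866M = +43.3M.
Δexcess reserves = Δreserves − Δrequired = +1540M − (+43.3M) = +1496.7 million.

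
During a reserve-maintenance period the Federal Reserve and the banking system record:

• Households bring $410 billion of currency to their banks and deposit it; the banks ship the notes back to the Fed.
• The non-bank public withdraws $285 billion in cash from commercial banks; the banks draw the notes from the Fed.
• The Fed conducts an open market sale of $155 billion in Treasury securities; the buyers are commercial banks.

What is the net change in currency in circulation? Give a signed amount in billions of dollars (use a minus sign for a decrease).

-$125 billion

Fed balance sheet:
  Assets:      Securities −$155B
  Liabilities: Bank reserves −$30B, Currency in circulation −$125B
So the change in currency in circulation is -$125 billion.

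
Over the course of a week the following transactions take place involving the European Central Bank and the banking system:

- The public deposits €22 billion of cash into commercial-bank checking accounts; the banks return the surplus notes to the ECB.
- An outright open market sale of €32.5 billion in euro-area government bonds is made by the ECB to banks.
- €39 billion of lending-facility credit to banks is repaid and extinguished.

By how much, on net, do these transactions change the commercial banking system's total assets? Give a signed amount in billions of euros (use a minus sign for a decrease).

-€17 billion

ECB balance sheet:
  Assets:      Securities −€32.5B, Loans to banks −€39B
  Liabilities: Bank reserves −€49.5B, Currency in circulation −€22B
Commercial banking system:
  Assets:      Reserves at CB −€49.5B, Securities +€32.5B
  Liabilities: Checkable deposits +€22B, Borrowings from CB −€39B
Change in total bank assets = -€17 billion.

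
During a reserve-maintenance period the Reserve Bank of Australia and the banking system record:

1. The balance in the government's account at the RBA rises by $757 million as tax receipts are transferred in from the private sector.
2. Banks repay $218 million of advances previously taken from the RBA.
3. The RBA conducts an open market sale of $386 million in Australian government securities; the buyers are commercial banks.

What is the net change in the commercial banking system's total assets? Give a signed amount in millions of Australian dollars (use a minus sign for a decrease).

RBA balance sheet:
  Assets:      Securities −$386M, Loans to banks −$218M
  Liabilities: Bank reserves −$1361M, Government deposits +$757M
Commercial banking system:
  Assets:      Reserves at CB −$1361M, Securities +$386M
  Liabilities: Checkable deposits −$757M, Borrowings from CB −$218M
Change in total bank assets = -$975 million.

-$975 million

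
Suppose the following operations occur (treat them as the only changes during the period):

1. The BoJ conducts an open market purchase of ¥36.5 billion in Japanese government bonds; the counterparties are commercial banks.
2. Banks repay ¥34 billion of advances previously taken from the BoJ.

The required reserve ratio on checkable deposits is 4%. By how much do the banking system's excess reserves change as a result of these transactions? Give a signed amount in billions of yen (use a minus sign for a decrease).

+¥2.5 billion

OMO purchase (from banks) ¥36.5 billion: reserves +¥36.5B, deposits 0.
Discount-window repayment ¥34 billion: reserves −¥34B, deposits 0.
Totals: Δreserves = +¥2.5B, Δdeposits = 0.
Δrequired reserves = 4% × 0 = 0.
Δexcess reserves = Δreserves − Δrequired = +¥2.5B − (0) = +¥2.5 billion.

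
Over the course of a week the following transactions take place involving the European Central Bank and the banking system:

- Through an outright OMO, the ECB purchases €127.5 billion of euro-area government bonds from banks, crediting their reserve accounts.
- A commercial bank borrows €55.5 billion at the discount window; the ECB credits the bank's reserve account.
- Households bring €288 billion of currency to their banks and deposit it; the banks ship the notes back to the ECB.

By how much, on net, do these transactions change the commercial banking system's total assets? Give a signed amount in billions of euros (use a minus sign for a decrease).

ECB balance sheet:
  Assets:      Securities +€127.5B, Loans to banks +€55.5B
  Liabilities: Bank reserves +€471B, Currency in circulation −€288B
Commercial banking system:
  Assets:      Reserves at CB +€471B, Securities −€127.5B
  Liabilities: Checkable deposits +€288B, Borrowings from CB +€55.5B
Change in total bank assets = +€343.5 billion.

+€343.5 billion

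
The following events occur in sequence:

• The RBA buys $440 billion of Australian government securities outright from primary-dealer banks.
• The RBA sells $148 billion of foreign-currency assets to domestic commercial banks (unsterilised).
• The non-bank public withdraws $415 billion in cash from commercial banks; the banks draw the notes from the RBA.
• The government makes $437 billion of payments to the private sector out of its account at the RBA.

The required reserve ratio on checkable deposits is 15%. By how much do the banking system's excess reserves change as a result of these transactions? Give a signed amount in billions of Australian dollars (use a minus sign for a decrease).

+$310.7 billion

OMO purchase (from banks) $440 billion: reserves +$440B, deposits 0.
FX sale $148 billion: reserves −$148B, deposits 0.
Currency withdrawal $415 billion: reserves −$415B, deposits −$415B.
Government spending $437 billion: reserves +$437B, deposits +$437B.
Totals: Δreserves = +$314B, Δdeposits = +$22B.
Δrequired reserves = 15% × +$22B = +$3.3B.
Δexcess reserves = Δreserves − Δrequired = +$314B − (+$3.3B) = +$310.7 billion.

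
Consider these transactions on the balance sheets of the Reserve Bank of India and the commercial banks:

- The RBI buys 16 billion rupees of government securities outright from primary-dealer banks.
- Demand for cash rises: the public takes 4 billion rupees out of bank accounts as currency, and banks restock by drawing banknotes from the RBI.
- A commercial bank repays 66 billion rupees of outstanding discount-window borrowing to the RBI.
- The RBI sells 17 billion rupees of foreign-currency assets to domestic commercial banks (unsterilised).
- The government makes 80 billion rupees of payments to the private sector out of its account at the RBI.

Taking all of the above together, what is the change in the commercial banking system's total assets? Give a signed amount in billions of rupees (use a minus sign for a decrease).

RBI balance sheet:
  Assets:      Securities +16B, Loans to banks −66B, Foreign assets −17B
  Liabilities: Bank reserves +9B, Currency in circulation +4B, Government deposits −80B
Commercial banking system:
  Assets:      Reserves at CB +9B, Securities −16B, Foreign assets +17B
  Liabilities: Checkable deposits +76B, Borrowings from CB −66B
Change in total bank assets = +10 billion.

+10 billion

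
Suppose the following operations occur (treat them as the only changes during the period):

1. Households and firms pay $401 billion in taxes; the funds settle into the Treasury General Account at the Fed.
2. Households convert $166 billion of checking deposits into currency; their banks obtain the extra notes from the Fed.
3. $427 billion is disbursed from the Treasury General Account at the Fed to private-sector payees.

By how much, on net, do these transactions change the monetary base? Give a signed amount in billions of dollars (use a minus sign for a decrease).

Government account inflow $401 billion: reserves shift to a non-base liability → −$401B.
Currency withdrawal $166 billion: just a shift between currency and reserves — both are base money → 0.
Government spending $427 billion: a non-base liability converts back to reserves → +$427B.
Net: −401 + 0 + 427 = +$26 billion.

+$26 billion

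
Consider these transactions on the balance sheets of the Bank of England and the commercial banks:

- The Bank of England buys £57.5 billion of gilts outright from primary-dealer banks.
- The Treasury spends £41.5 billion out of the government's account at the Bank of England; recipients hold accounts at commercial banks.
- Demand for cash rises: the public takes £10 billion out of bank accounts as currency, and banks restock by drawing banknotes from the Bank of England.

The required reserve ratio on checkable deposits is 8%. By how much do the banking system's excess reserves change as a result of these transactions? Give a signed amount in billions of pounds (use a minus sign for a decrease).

OMO purchase (from banks) £57.5 billion: reserves +£57.5B, deposits 0.
Government spending £41.5 billion: reserves +£41.5B, deposits +£41.5B.
Currency withdrawal £10 billion: reserves −£10B, deposits −£10B.
Totals: Δreserves = +£89B, Δdeposits = +£31.5B.
Δrequired reserves = 8% × +£31.5B = +£2.52B.
Δexcess reserves = Δreserves − Δrequired = +£89B − (+£2.52B) = +£86.48 billion.

+£86.48 billion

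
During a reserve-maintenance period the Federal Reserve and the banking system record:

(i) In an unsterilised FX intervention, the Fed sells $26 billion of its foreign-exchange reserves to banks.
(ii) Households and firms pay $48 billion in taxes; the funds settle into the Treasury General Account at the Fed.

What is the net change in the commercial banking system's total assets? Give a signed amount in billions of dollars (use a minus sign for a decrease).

-$48 billion

Fed balance sheet:
  Assets:      Foreign assets −$26B
  Liabilities: Bank reserves −$74B, Government deposits +$48B
Commercial banking system:
  Assets:      Reserves at CB −$74B, Foreign assets +$26B
  Liabilities: Checkable deposits −$48B
Change in total bank assets = -$48 billion.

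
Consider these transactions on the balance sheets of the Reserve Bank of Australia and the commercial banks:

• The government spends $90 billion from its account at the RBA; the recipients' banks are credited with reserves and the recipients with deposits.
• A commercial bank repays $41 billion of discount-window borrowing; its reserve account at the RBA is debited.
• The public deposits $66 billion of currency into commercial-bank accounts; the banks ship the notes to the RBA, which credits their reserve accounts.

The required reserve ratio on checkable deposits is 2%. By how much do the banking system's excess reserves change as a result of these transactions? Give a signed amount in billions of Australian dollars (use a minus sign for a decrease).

+$111.88 billion

Government spending $90 billion: reserves +$90B, deposits +$90B.
Discount-window repayment $41 billion: reserves −$41B, deposits 0.
Currency deposit $66 billion: reserves +$66B, deposits +$66B.
Totals: Δreserves = +$115B, Δdeposits = +$156B.
Δrequired reserves = 2% × +$156B = +$3.12B.
Δexcess reserves = Δreserves − Δrequired = +$115B − (+$3.12B) = +$111.88 billion.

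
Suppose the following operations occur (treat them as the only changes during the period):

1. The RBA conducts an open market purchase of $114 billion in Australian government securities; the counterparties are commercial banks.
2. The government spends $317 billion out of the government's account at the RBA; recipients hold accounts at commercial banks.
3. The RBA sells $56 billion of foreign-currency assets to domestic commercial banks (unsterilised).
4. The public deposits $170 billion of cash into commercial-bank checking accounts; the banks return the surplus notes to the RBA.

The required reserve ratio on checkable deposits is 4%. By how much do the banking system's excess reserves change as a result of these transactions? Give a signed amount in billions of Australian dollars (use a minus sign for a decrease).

OMO purchase (from banks) $114 billion: reserves +$114B, deposits 0.
Government spending $317 billion: reserves +$317B, deposits +$317B.
FX sale $56 billion: reserves −$56B, deposits 0.
Currency deposit $170 billion: reserves +$170B, deposits +$170B.
Totals: Δreserves = +$545B, Δdeposits = +$487B.
Δrequired reserves = 4% × +$487B = +$19.48B.
Δexcess reserves = Δreserves − Δrequired = +$545B − (+$19.48B) = +$525.52 billion.

+$525.52 billion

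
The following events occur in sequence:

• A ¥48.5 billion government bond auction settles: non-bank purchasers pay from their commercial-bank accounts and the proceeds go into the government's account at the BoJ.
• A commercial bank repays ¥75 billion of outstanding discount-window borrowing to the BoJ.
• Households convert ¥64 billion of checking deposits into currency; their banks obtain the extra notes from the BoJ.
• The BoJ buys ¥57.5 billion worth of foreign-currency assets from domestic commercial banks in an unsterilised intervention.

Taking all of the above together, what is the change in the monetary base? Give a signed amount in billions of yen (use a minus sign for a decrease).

BoJ balance sheet:
  Assets:      Loans to banks −¥75B, Foreign assets +¥57.5B
  Liabilities: Bank reserves −¥130B, Currency in circulation +¥64B, Government deposits +¥48.5B
Commercial banking system:
  Assets:      Reserves at CB −¥130B, Foreign assets −¥57.5B
  Liabilities: Checkable deposits −¥112.5B, Borrowings from CB −¥75B
Monetary base = currency + reserves: +¥64B + (−¥130B) = -¥66 billion.

-¥66 billion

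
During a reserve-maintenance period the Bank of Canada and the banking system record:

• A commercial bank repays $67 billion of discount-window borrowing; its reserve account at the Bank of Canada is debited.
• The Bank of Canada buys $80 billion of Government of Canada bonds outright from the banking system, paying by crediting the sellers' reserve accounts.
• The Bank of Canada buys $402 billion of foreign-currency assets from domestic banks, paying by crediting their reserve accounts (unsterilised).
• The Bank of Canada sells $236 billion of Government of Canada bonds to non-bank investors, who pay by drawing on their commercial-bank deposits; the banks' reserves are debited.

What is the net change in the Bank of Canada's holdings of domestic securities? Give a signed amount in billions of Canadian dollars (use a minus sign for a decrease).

Bank of Canada balance sheet:
  Assets:      Securities −$156B, Loans to banks −$67B, Foreign assets +$402B
  Liabilities: Bank reserves +$179B
Commercial banking system:
  Assets:      Reserves at CB +$179B, Securities −$80B, Foreign assets −$402B
  Liabilities: Checkable deposits −$236B, Borrowings from CB −$67B
So the change in the Bank of Canada's holdings of domestic securities is -$156 billion.

-$156 billion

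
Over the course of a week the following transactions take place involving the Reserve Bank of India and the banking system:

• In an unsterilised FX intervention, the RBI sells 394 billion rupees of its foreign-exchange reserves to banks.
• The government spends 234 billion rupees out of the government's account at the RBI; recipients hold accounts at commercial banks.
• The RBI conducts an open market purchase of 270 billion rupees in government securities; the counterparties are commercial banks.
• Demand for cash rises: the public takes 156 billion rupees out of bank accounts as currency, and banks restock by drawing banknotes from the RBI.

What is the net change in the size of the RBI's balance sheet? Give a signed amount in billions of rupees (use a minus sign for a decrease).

-124 billion

RBI balance sheet:
  Assets:      Securities +270B, Foreign assets −394B
  Liabilities: Bank reserves −46B, Currency in circulation +156B, Government deposits −234B
Change in total RBI assets = -124 billion.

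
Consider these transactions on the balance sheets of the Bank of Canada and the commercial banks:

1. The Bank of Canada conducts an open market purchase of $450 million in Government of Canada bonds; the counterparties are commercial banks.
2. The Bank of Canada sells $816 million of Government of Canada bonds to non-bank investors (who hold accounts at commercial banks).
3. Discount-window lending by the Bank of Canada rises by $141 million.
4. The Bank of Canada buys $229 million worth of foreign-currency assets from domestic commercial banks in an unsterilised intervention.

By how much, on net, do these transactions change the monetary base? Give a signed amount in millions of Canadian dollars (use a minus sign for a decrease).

Bank of Canada balance sheet:
  Assets:      Securities −$366M, Loans to banks +$141M, Foreign assets +$229M
  Liabilities: Bank reserves +$4M
Commercial banking system:
  Assets:      Reserves at CB +$4M, Securities −$450M, Foreign assets −$229M
  Liabilities: Checkable deposits −$816M, Borrowings from CB +$141M
Monetary base = currency + reserves: 0 + (+$4M) = +$4 million.

+$4 million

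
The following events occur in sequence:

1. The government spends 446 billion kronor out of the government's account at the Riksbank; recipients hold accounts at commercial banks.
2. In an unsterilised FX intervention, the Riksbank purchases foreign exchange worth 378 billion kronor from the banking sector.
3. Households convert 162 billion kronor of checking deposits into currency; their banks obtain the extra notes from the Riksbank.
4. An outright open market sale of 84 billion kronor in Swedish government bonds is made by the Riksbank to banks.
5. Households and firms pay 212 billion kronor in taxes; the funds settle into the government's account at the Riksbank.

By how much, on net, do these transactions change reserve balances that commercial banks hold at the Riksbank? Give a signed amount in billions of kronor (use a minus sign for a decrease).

Riksbank balance sheet:
  Assets:      Securities −84B, Foreign assets +378B
  Liabilities: Bank reserves +366B, Currency in circulation +162B, Government deposits −234B
Commercial banking system:
  Assets:      Reserves at CB +366B, Securities +84B, Foreign assets −378B
  Liabilities: Checkable deposits +72B
So the change in reserve balances that commercial banks hold at the Riksbank is +366 billion.

+366 billion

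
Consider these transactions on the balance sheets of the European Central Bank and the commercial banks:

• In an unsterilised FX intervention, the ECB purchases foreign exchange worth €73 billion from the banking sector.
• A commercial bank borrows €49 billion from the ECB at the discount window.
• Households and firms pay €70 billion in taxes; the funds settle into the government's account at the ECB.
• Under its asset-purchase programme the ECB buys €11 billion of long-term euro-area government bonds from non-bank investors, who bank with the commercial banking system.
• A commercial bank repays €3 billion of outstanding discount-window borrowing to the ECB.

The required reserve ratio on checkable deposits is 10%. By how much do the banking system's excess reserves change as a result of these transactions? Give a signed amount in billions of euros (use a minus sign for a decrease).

FX purchase €73 billion: reserves +€73B, deposits 0.
Discount-window loan €49 billion: reserves +€49B, deposits 0.
Government account inflow €70 billion: reserves −€70B, deposits −€70B.
Asset purchase (from non-banks) €11 billion: reserves +€11B, deposits +€11B.
Discount-window repayment €3 billion: reserves −€3B, deposits 0.
Totals: Δreserves = +€60B, Δdeposits = −€59B.
Δrequired reserves = 10% × −€59B = −€5.9B.
Δexcess reserves = Δreserves − Δrequired = +€60B − (−€5.9B) = +€65.9 billion.

+€65.9 billion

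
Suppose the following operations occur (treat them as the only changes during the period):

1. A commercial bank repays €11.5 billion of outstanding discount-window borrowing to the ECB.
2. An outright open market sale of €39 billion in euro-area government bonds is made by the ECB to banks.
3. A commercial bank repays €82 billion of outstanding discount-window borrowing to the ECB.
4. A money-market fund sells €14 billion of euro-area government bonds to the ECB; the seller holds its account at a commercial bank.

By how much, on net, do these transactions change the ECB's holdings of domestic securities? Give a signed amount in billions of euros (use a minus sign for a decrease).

ECB balance sheet:
  Assets:      Securities −€25B, Loans to banks −€93.5B
  Liabilities: Bank reserves −€118.5B
Commercial banking system:
  Assets:      Reserves at CB −€118.5B, Securities +€39B
  Liabilities: Checkable deposits +€14B, Borrowings from CB −€93.5B
So the change in the ECB's holdings of domestic securities is -€25 billion.

-€25 billion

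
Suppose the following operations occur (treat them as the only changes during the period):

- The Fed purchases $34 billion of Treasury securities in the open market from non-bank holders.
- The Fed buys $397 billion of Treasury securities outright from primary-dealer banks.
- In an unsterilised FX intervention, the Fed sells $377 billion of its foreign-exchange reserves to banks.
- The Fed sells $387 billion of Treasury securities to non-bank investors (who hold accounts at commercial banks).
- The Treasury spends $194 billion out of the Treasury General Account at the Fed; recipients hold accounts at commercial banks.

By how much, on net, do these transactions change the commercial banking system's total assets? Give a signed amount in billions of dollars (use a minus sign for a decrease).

-$159 billion

Asset purchase (from non-banks) $34 billion: bank balance sheets expand → +$34B.
OMO purchase (from banks) $397 billion: just an asset swap on bank balance sheets → 0.
FX sale $377 billion: just an asset swap on bank balance sheets → 0.
Asset sale (to non-banks) $387 billion: bank balance sheets shrink → −$387B.
Government spending $194 billion: bank balance sheets expand → +$194B.
Net: 34 + 0 + 0 − 387 + 194 = -$159 billion.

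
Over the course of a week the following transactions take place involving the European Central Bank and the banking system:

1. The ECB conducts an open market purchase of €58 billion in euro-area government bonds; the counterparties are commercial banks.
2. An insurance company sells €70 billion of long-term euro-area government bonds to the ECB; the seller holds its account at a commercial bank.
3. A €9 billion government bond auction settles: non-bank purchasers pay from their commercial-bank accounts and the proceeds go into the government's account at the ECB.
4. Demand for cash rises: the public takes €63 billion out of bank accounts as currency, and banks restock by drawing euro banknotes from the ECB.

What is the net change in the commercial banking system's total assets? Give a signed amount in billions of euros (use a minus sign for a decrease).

ECB balance sheet:
  Assets:      Securities +€128B
  Liabilities: Bank reserves +€56B, Currency in circulation +€63B, Government deposits +€9B
Commercial banking system:
  Assets:      Reserves at CB +€56B, Securities −€58B
  Liabilities: Checkable deposits −€2B
Change in total bank assets = -€2 billion.

-€2 billion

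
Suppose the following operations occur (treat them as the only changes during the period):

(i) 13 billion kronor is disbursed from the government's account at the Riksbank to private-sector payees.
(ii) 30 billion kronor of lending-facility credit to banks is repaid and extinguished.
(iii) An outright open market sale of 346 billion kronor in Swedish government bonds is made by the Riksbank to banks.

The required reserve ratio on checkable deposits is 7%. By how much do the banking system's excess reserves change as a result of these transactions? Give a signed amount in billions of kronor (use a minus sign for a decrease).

-363.91 billion

Government spending 13 billion kronor: reserves +13B, deposits +13B.
Discount-window repayment 30 billion kronor: reserves −30B, deposits 0.
OMO sale (to banks) 346 billion kronor: reserves −346B, deposits 0.
Totals: Δreserves = −363B, Δdeposits = +13B.
Δrequired reserves = 7% × +13B = +0.91B.
Δexcess reserves = Δreserves − Δrequired = −363B − (+0.91B) = -363.91 billion.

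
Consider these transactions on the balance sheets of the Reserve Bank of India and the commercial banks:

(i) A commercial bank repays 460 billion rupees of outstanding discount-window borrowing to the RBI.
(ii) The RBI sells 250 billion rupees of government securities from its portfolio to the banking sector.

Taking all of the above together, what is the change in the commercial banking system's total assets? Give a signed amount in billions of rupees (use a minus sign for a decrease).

RBI balance sheet:
  Assets:      Securities −250B, Loans to banks −460B
  Liabilities: Bank reserves −710B
Commercial banking system:
  Assets:      Reserves at CB −710B, Securities +250B
  Liabilities: Borrowings from CB −460B
Change in total bank assets = -460 billion.

-460 billion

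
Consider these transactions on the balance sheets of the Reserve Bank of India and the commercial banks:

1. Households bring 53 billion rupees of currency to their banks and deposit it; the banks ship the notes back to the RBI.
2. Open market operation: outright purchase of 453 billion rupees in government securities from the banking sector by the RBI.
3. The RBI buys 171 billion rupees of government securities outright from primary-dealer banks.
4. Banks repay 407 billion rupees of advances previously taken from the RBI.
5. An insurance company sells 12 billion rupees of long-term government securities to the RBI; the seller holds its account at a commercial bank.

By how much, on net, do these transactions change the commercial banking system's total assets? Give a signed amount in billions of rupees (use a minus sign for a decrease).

Currency deposit 53 billion rupees: bank balance sheets expand → +53B.
OMO purchase (from banks) 453 billion rupees: just an asset swap on bank balance sheets → 0.
OMO purchase (from banks) 171 billion rupees: just an asset swap on bank balance sheets → 0.
Discount-window repayment 407 billion rupees: bank balance sheets shrink → −407B.
Asset purchase (from non-banks) 12 billion rupees: bank balance sheets expand → +12B.
Net: 53 + 0 + 0 − 407 + 12 = -342 billion.

-342 billion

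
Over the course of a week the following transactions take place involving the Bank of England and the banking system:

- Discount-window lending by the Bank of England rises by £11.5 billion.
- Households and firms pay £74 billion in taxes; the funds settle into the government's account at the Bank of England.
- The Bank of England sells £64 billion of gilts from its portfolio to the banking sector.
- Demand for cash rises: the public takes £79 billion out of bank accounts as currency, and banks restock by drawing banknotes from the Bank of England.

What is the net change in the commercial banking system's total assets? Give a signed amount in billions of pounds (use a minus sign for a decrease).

Bank of England balance sheet:
  Assets:      Securities −£64B, Loans to banks +£11.5B
  Liabilities: Bank reserves −£205.5B, Currency in circulation +£79B, Government deposits +£74B
Commercial banking system:
  Assets:      Reserves at CB −£205.5B, Securities +£64B
  Liabilities: Checkable deposits −£153B, Borrowings from CB +£11.5B
Change in total bank assets = -£141.5 billion.

-£141.5 billion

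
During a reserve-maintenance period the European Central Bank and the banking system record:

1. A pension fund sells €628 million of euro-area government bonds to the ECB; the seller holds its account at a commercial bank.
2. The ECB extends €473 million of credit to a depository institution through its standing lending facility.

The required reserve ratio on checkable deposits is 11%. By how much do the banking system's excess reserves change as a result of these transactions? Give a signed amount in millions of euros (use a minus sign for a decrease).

Asset purchase (from non-banks) €628 million: reserves +€628M, deposits +€628M.
Discount-window loan €473 million: reserves +€473M, deposits 0.
Totals: Δreserves = +€1101M, Δdeposits = +€628M.
Δrequired reserves = 11% × +€628M = +€69.08M.
Δexcess reserves = Δreserves − Δrequired = +€1101M − (+€69.08M) = +€1031.92 million.

+€1031.92 million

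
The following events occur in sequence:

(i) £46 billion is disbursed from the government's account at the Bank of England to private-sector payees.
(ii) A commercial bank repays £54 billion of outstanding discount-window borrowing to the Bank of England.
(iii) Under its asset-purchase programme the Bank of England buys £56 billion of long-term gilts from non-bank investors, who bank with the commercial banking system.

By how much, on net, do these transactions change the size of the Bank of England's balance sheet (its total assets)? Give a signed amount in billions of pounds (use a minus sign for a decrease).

+£2 billion

Government spending £46 billion: only the composition of liabilities changes → 0.
Discount-window repayment £54 billion: a Bank of England asset is shed → −£54B.
Asset purchase (from non-banks) £56 billion: a Bank of England asset is acquired → +£56B.
Net: 0 − 54 + 56 = +£2 billion.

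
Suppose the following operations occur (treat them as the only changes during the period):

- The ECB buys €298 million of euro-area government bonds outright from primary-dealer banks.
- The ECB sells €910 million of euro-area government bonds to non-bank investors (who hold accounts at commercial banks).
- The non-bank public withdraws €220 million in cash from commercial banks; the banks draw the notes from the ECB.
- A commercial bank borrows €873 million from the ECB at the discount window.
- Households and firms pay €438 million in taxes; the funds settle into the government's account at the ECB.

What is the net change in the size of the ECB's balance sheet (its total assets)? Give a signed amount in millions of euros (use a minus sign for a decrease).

OMO purchase (from banks) €298 million: an ECB asset is acquired → +€298M.
Asset sale (to non-banks) €910 million: an ECB asset is shed → −€910M.
Currency withdrawal €220 million: only the composition of liabilities changes → 0.
Discount-window loan €873 million: an ECB asset is acquired → +€873M.
Government account inflow €438 million: only the composition of liabilities changes → 0.
Net: 298 − 910 + 0 + 873 + 0 = +€261 million.

+€261 million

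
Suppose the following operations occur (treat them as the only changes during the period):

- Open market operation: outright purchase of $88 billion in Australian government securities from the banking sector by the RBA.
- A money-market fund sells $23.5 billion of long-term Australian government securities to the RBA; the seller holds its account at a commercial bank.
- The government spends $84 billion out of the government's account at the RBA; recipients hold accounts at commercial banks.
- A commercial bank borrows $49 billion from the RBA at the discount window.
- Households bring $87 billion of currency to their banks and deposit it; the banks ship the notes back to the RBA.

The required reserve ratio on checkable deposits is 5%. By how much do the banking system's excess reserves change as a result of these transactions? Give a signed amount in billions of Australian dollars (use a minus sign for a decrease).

+$321.775 billion

OMO purchase (from banks) $88 billion: reserves +$88B, deposits 0.
Asset purchase (from non-banks) $23.5 billion: reserves +$23.5B, deposits +$23.5B.
Government spending $84 billion: reserves +$84B, deposits +$84B.
Discount-window loan $49 billion: reserves +$49B, deposits 0.
Currency deposit $87 billion: reserves +$87B, deposits +$87B.
Totals: Δreserves = +$331.5B, Δdeposits = +$194.5B.
Δrequired reserves = 5% × +$194.5B = +$9.725B.
Δexcess reserves = Δreserves − Δrequired = +$331.5B − (+$9.725B) = +$321.775 billion.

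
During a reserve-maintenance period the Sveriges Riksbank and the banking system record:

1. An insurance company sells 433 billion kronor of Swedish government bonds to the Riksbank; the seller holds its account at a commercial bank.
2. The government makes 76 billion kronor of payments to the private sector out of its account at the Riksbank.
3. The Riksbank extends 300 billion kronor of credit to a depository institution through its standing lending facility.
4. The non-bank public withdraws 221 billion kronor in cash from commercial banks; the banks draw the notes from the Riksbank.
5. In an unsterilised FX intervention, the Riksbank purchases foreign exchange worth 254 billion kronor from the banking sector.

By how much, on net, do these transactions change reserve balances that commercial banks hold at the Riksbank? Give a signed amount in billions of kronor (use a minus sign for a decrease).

Asset purchase (from non-banks) 433 billion kronor: the Riksbank pays by crediting reserve accounts → +433B.
Government spending 76 billion kronor: government payments flow into bank reserve accounts → +76B.
Discount-window loan 300 billion kronor: the loan is credited to the bank's reserve account → +300B.
Currency withdrawal 221 billion kronor: banks swap reserves for currency → −221B.
FX purchase 254 billion kronor: the Riksbank pays by crediting reserve accounts → +254B.
Net: 433 + 76 + 300 − 221 + 254 = +842 billion.

+842 billion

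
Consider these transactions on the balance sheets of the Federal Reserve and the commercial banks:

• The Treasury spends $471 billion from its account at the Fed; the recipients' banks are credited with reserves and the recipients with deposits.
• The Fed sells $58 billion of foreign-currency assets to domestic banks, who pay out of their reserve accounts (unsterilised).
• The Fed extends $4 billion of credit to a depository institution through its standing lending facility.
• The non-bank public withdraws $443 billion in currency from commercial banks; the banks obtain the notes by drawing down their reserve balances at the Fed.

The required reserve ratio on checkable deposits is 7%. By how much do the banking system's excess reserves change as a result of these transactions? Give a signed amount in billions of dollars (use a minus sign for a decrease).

Government spending $471 billion: reserves +$471B, deposits +$471B.
FX sale $58 billion: reserves −$58B, deposits 0.
Discount-window loan $4 billion: reserves +$4B, deposits 0.
Currency withdrawal $443 billion: reserves −$443B, deposits −$443B.
Totals: Δreserves = −$26B, Δdeposits = +$28B.
Δrequired reserves = 7% × +$28B = +$1.96B.
Δexcess reserves = Δreserves − Δrequired = −$26B − (+$1.96B) = -$27.96 billion.

-$27.96 billion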